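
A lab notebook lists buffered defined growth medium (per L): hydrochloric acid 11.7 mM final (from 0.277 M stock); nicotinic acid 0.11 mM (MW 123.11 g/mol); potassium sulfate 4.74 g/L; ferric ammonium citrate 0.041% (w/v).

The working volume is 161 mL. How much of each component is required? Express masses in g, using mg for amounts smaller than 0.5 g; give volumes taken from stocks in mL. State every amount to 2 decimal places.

Working volume: 161 mL = 0.161 L.
hydrochloric acid: C1V1 = C2V2 → 11.7 mM × 161 mL ÷ 277 mM = 6.80 mL
nicotinic acid: 0.11 mmol/L × 123.11 mg/mmol × 0.161 L = 2.18 mg
potassium sulfate: 4.74 g/L × 0.161 L = 0.76 g
ferric ammonium citrate: 0.041% w/v = 0.41 g/L → 0.41 × 0.161 L = 0.06601 g = 66.01 mg

hydrochloric acid 6.80 mL; nicotinic acid 2.18 mg; potassium sulfate 0.76 g; ferric ammonium citrate 66.01 mg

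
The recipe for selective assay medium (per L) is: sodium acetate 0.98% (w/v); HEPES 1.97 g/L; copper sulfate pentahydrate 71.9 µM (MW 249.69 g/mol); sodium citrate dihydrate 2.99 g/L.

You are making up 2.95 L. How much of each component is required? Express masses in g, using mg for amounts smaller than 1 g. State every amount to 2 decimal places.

Scale factor relative to 1 L: 2.95.
sodium acetate: 0.98 g per 100 mL × 2950 mL ÷ 100 = 28.91 g
HEPES: 1.97 g/L × 2.95 L = 5.81 g
copper sulfate pentahydrate: 71.9 µmol/L × 249.69 g/mol × 2.95 L ÷ 1000 = 52.96 mg
sodium citrate dihydrate: 2.99 g/L × 2.95 L = 8.82 g

sodium acetate 28.91 g; HEPES 5.81 g; copper sulfate pentahydrate 52.96 mg; sodium citrate dihydrate 8.82 g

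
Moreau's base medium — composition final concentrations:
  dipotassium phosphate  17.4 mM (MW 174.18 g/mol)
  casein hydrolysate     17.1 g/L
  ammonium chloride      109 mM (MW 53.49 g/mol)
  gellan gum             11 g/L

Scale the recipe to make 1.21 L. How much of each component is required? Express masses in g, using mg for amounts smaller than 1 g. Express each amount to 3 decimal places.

dipotassium phosphate 3.667 g; casein hydrolysate 20.691 g; ammonium chloride 7.055 g; gellan gum 13.310 g

Scale factor relative to 1 L: 1.21.
dipotassium phosphate: 17.4 mmol/L × 174.18 g/mol × 1.21 L ÷ 1000 = 3.667 g
casein hydrolysate: 17.1 g/L × 1.21 L = 20.691 g
ammonium chloride: 109 mmol/L × 53.49 g/mol × 1.21 L ÷ 1000 = 7.055 g
gellan gum: 11 g/L × 1.21 L = 13.310 g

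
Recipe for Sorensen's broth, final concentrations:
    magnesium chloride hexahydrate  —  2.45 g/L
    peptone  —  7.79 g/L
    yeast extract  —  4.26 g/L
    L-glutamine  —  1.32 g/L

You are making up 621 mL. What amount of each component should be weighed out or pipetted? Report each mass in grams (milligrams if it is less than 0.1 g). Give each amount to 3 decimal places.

magnesium chloride hexahydrate 1.521 g; peptone 4.838 g; yeast extract 2.645 g; L-glutamine 0.820 g

Target volume = 621 mL = 0.621 L.
magnesium chloride hexahydrate: 2.45 g/L × 0.621 L = 1.521 g
peptone: 7.79 g/L × 0.621 L = 4.838 g
yeast extract: 4.26 g/L × 0.621 L = 2.645 g
L-glutamine: 1.32 g/L × 0.621 L = 0.820 g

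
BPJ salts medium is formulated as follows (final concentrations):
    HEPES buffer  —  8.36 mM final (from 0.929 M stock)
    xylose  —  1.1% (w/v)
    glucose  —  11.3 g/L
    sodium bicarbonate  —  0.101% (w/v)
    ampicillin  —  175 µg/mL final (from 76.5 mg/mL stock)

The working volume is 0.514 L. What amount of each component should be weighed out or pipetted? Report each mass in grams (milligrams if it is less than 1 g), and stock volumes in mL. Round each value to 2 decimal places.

Working volume: 0.514 L.
HEPES buffer: V = C2·V2/C1 = 8.36 mM × 514 mL ÷ 929 mM = 4.63 mL
xylose: 1.1% w/v = 11 g/L → 11 × 0.514 L = 5.65 g
glucose: 11.3 g/L × 0.514 L = 5.81 g
sodium bicarbonate: 0.101% w/v = 1.01 g/L → 1.01 × 0.514 L = 0.51914 g = 519.14 mg
ampicillin: C1V1 = C2V2 → 175 µg/mL × 514 mL ÷ 76500 µg/mL = 1.18 mL

HEPES buffer 4.63 mL; xylose 5.65 g; glucose 5.81 g; sodium bicarbonate 519.14 mg; ampicillin 1.18 mL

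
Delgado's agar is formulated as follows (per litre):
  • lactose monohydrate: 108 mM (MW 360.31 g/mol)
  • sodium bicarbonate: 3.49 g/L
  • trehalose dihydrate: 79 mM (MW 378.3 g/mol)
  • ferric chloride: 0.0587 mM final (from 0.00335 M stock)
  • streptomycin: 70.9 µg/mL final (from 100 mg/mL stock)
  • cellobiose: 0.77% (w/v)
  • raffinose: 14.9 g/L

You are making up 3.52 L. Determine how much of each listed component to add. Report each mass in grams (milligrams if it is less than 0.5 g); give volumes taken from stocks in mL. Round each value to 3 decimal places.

Scale factor relative to 1 L: 3.52.
lactose monohydrate: 108 mmol/L × 360.31 g/mol × 3.52 L ÷ 1000 = 136.975 g
sodium bicarbonate: 3.49 g/L × 3.52 L = 12.285 g
trehalose dihydrate: 79 mmol/L × 378.3 g/mol × 3.52 L ÷ 1000 = 105.198 g
ferric chloride: dilute stock: 0.0587 mM × 3520 mL ÷ 3.35 mM = 61.679 mL
streptomycin: C1V1 = C2V2 → 70.9 µg/mL × 3520 mL ÷ 100000 µg/mL = 2.496 mL
cellobiose: 0.77% w/v = 7.7 g/L → 7.7 × 3.52 L = 27.104 g
raffinose: 14.9 g/L × 3.52 L = 52.448 g

lactose monohydrate 136.975 g; sodium bicarbonate 12.285 g; trehalose dihydrate 105.198 g; ferric chloride 61.679 mL; streptomycin 2.496 mL; cellobiose 27.104 g; raffinose 52.448 g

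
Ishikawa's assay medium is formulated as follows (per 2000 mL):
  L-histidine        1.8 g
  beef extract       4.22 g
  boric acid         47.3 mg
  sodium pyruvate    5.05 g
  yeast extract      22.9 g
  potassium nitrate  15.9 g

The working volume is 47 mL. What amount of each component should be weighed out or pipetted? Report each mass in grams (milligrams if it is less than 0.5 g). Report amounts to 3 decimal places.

L-histidine 42.300 mg; beef extract 99.170 mg; boric acid 1.112 mg; sodium pyruvate 118.675 mg; yeast extract 0.538 g; potassium nitrate 373.650 mg

Scale factor = 47 mL / 2000 mL = 0.0235.
L-histidine: 1.8 g × (47 mL / 2000 mL) = 0.0423 g = 42.300 mg
beef extract: 4.22 g × (47 mL / 2000 mL) = 0.09917 g = 99.170 mg
boric acid: 47.3 mg × (47 mL / 2000 mL) = 1.112 mg
sodium pyruvate: 5.05 g × (47 mL / 2000 mL) = 0.118675 g = 118.675 mg
yeast extract: 22.9 g × (47 mL / 2000 mL) = 0.538 g
potassium nitrate: 15.9 g × (47 mL / 2000 mL) = 0.37365 g = 373.650 mg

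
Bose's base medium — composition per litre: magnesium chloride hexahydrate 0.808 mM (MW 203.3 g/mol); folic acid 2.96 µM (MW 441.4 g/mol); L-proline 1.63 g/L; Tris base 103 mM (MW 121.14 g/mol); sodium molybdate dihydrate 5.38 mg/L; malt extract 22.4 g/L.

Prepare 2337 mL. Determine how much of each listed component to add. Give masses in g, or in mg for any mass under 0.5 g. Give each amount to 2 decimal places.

magnesium chloride hexahydrate 383.89 mg; folic acid 3.05 mg; L-proline 3.81 g; Tris base 29.16 g; sodium molybdate dihydrate 12.57 mg; malt extract 52.35 g

Target volume = 2337 mL = 2.337 L.
magnesium chloride hexahydrate: 0.808 mmol/L × 203.3 mg/mmol × 2.337 L = 383.89 mg
folic acid: 2.96 µmol/L × 441.4 g/mol × 2.337 L ÷ 1000 = 3.05 mg
L-proline: 1.63 g/L × 2.337 L = 3.81 g
Tris base: 103 mmol/L × 121.14 g/mol × 2.337 L ÷ 1000 = 29.16 g
sodium molybdate dihydrate: 5.38 mg/L × 2.337 L = 12.57 mg
malt extract: 22.4 g/L × 2.337 L = 52.35 g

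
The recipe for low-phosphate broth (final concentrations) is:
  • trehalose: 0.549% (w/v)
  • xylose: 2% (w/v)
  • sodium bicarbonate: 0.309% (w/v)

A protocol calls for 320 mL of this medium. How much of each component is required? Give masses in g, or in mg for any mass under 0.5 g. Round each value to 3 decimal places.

Target volume = 320 mL = 0.32 L.
trehalose: 0.549 g per 100 mL × 320 mL ÷ 100 = 1.757 g
xylose: 2 g per 100 mL × 320 mL ÷ 100 = 6.400 g
sodium bicarbonate: 0.309% w/v = 3.09 g/L → 3.09 × 0.32 L = 0.989 g

trehalose 1.757 g; xylose 6.400 g; sodium bicarbonate 0.989 g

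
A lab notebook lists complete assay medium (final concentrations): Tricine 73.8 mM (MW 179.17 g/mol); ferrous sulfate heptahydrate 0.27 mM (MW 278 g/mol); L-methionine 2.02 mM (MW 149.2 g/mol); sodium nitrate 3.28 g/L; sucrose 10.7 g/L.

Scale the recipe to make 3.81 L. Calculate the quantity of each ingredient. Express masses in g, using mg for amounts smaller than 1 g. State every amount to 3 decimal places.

Tricine 50.379 g; ferrous sulfate heptahydrate 285.979 mg; L-methionine 1.148 g; sodium nitrate 12.497 g; sucrose 40.767 g

Working volume: 3.81 L.
Tricine: 73.8 mmol/L × 179.17 g/mol × 3.81 L ÷ 1000 = 50.379 g
ferrous sulfate heptahydrate: 0.27 mmol/L × 278 mg/mmol × 3.81 L = 285.979 mg
L-methionine: 2.02 mmol/L × 149.2 g/mol × 3.81 L ÷ 1000 = 1.148 g
sodium nitrate: 3.28 g/L × 3.81 L = 12.497 g
sucrose: 10.7 g/L × 3.81 L = 40.767 g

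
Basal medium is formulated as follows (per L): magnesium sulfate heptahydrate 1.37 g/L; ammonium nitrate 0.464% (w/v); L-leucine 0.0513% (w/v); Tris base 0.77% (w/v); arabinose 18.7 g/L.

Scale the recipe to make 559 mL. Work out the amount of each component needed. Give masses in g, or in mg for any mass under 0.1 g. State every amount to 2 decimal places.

magnesium sulfate heptahydrate 0.77 g; ammonium nitrate 2.59 g; L-leucine 0.29 g; Tris base 4.30 g; arabinose 10.45 g

Scale factor relative to 1 L: 0.559.
magnesium sulfate heptahydrate: 1.37 g/L × 0.559 L = 0.77 g
ammonium nitrate: 0.464% w/v = 4.64 g/L → 4.64 × 0.559 L = 2.59 g
L-leucine: 0.0513% w/v = 0.513 g/L → 0.513 × 0.559 L = 0.29 g
Tris base: 0.77% w/v = 7.7 g/L → 7.7 × 0.559 L = 4.30 g
arabinose: 18.7 g/L × 0.559 L = 10.45 g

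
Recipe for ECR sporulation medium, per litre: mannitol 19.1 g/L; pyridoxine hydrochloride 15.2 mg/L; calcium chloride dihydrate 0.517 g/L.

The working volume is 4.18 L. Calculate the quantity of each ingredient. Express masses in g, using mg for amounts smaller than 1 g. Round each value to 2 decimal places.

mannitol 79.84 g; pyridoxine hydrochloride 63.54 mg; calcium chloride dihydrate 2.16 g

Working volume: 4.18 L.
mannitol: 19.1 g/L × 4.18 L = 79.84 g
pyridoxine hydrochloride: 15.2 mg/L × 4.18 L = 63.54 mg
calcium chloride dihydrate: 0.517 g/L × 4.18 L = 2.16 g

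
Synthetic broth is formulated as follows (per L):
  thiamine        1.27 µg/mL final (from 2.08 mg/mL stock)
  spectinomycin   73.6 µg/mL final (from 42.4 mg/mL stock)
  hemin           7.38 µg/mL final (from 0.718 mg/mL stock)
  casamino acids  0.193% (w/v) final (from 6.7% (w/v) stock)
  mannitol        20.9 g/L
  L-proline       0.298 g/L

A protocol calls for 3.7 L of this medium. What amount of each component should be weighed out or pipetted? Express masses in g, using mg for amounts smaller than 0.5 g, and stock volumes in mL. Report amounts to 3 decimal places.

thiamine 2.259 mL; spectinomycin 6.423 mL; hemin 38.031 mL; casamino acids 106.582 mL; mannitol 77.330 g; L-proline 1.103 g

Scale factor relative to 1 L: 3.7.
thiamine: dilute stock: 1.27 µg/mL × 3700 mL ÷ 2080 µg/mL = 2.259 mL
spectinomycin: dilute stock: 73.6 µg/mL × 3700 mL ÷ 42400 µg/mL = 6.423 mL
hemin: dilute stock: 7.38 µg/mL × 3700 mL ÷ 718 µg/mL = 38.031 mL
casamino acids: V = C2·V2/C1 = 0.193% ÷ 6.7% × 3700 mL = 106.582 mL
mannitol: 20.9 g/L × 3.7 L = 77.330 g
L-proline: 0.298 g/L × 3.7 L = 1.103 g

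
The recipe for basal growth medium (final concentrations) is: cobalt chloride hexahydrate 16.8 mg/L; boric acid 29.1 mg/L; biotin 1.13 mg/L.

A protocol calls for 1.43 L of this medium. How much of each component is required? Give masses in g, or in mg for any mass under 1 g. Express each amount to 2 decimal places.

Scale factor relative to 1 L: 1.43.
cobalt chloride hexahydrate: 16.8 mg/L × 1.43 L = 24.02 mg
boric acid: 29.1 mg/L × 1.43 L = 41.61 mg
biotin: 1.13 mg/L × 1.43 L = 1.62 mg

cobalt chloride hexahydrate 24.02 mg; boric acid 41.61 mg; biotin 1.62 mg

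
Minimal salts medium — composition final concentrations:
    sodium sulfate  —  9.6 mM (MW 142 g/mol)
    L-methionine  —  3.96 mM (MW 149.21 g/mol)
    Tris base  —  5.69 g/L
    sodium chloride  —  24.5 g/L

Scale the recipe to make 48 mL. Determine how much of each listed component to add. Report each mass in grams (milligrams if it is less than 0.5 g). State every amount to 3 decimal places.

Working volume: 48 mL = 0.048 L.
sodium sulfate: 9.6 mmol/L × 142 mg/mmol × 0.048 L = 65.434 mg
L-methionine: 3.96 mmol/L × 149.21 mg/mmol × 0.048 L = 28.362 mg
Tris base: 5.69 g/L × 0.048 L = 0.27312 g = 273.120 mg
sodium chloride: 24.5 g/L × 0.048 L = 1.176 g

sodium sulfate 65.434 mg; L-methionine 28.362 mg; Tris base 273.120 mg; sodium chloride 1.176 g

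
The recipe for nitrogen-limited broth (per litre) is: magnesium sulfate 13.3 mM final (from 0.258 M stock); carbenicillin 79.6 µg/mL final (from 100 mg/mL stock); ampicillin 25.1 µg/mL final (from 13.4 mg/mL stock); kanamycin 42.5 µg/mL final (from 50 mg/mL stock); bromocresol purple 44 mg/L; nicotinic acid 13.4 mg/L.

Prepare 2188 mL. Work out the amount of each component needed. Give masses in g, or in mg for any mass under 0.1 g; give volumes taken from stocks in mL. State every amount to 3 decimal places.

Target volume = 2188 mL = 2.188 L.
magnesium sulfate: dilute stock: 13.3 mM × 2188 mL ÷ 258 mM = 112.792 mL
carbenicillin: C1V1 = C2V2 → 79.6 µg/mL × 2188 mL ÷ 100000 µg/mL = 1.742 mL
ampicillin: dilute stock: 25.1 µg/mL × 2188 mL ÷ 13400 µg/mL = 4.098 mL
kanamycin: C1V1 = C2V2 → 42.5 µg/mL × 2188 mL ÷ 50000 µg/mL = 1.860 mL
bromocresol purple: 44 mg/L × 2.188 L = 96.272 mg
nicotinic acid: 13.4 mg/L × 2.188 L = 29.319 mg

magnesium sulfate 112.792 mL; carbenicillin 1.742 mL; ampicillin 4.098 mL; kanamycin 1.860 mL; bromocresol purple 96.272 mg; nicotinic acid 29.319 mg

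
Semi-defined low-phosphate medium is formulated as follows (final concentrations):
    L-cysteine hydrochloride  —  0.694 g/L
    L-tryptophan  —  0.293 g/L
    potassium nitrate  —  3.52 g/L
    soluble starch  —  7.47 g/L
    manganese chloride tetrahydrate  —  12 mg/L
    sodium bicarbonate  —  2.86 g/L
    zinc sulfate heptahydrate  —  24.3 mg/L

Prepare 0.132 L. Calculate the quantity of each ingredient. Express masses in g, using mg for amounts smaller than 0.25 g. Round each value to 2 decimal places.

L-cysteine hydrochloride 91.61 mg; L-tryptophan 38.68 mg; potassium nitrate 0.46 g; soluble starch 0.99 g; manganese chloride tetrahydrate 1.58 mg; sodium bicarbonate 0.38 g; zinc sulfate heptahydrate 3.21 mg

Working volume: 0.132 L.
L-cysteine hydrochloride: 0.694 g/L × 0.132 L = 0.091608 g = 91.61 mg
L-tryptophan: 0.293 g/L × 0.132 L = 0.038676 g = 38.68 mg
potassium nitrate: 3.52 g/L × 0.132 L = 0.46 g
soluble starch: 7.47 g/L × 0.132 L = 0.99 g
manganese chloride tetrahydrate: 12 mg/L × 0.132 L = 1.58 mg
sodium bicarbonate: 2.86 g/L × 0.132 L = 0.38 g
zinc sulfate heptahydrate: 24.3 mg/L × 0.132 L = 3.21 mg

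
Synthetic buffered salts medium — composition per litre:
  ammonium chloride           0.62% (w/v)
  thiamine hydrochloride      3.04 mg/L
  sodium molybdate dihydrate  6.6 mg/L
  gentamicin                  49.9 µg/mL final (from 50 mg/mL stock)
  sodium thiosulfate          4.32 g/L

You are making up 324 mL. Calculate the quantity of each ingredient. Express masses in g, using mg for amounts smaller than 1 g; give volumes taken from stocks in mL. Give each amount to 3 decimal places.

Working volume: 324 mL = 0.324 L.
ammonium chloride: 0.62% w/v = 6.2 g/L → 6.2 × 0.324 L = 2.009 g
thiamine hydrochloride: 3.04 mg/L × 0.324 L = 0.985 mg
sodium molybdate dihydrate: 6.6 mg/L × 0.324 L = 2.138 mg
gentamicin: dilute stock: 49.9 µg/mL × 324 mL ÷ 50000 µg/mL = 0.323 mL
sodium thiosulfate: 4.32 g/L × 0.324 L = 1.400 g

ammonium chloride 2.009 g; thiamine hydrochloride 0.985 mg; sodium molybdate dihydrate 2.138 mg; gentamicin 0.323 mL; sodium thiosulfate 1.400 g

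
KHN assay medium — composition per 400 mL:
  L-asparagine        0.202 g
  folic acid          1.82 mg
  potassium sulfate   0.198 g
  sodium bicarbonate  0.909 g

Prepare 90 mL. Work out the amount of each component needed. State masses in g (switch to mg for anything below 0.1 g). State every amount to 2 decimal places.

Scale factor = 90 mL / 400 mL = 0.225.
L-asparagine: 0.202 g × (90 mL / 400 mL) = 0.04545 g = 45.45 mg
folic acid: 1.82 mg × (90 mL / 400 mL) = 0.41 mg
potassium sulfate: 0.198 g × (90 mL / 400 mL) = 0.04455 g = 44.55 mg
sodium bicarbonate: 0.909 g × (90 mL / 400 mL) = 0.20 g

L-asparagine 45.45 mg; folic acid 0.41 mg; potassium sulfate 44.55 mg; sodium bicarbonate 0.20 g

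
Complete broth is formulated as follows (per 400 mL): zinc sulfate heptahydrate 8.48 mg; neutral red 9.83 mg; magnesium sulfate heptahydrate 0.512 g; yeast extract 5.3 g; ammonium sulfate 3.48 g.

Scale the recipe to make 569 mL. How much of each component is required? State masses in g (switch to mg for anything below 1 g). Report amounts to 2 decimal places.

Scale factor = 569 mL / 400 mL = 1.4225.
zinc sulfate heptahydrate: 8.48 mg × (569 mL / 400 mL) = 12.06 mg
neutral red: 9.83 mg × (569 mL / 400 mL) = 13.98 mg
magnesium sulfate heptahydrate: 0.512 g × (569 mL / 400 mL) = 0.72832 g = 728.32 mg
yeast extract: 5.3 g × (569 mL / 400 mL) = 7.54 g
ammonium sulfate: 3.48 g × (569 mL / 400 mL) = 4.95 g

zinc sulfate heptahydrate 12.06 mg; neutral red 13.98 mg; magnesium sulfate heptahydrate 728.32 mg; yeast extract 7.54 g; ammonium sulfate 4.95 g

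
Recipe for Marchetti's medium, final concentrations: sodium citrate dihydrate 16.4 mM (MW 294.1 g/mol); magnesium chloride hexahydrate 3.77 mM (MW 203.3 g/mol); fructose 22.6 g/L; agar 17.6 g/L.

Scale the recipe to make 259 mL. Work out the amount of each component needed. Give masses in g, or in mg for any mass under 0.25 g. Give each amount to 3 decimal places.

sodium citrate dihydrate 1.249 g; magnesium chloride hexahydrate 198.508 mg; fructose 5.853 g; agar 4.558 g

Working volume: 259 mL = 0.259 L.
sodium citrate dihydrate: 16.4 mmol/L × 294.1 g/mol × 0.259 L ÷ 1000 = 1.249 g
magnesium chloride hexahydrate: 3.77 mmol/L × 203.3 mg/mmol × 0.259 L = 198.508 mg
fructose: 22.6 g/L × 0.259 L = 5.853 g
agar: 17.6 g/L × 0.259 L = 4.558 g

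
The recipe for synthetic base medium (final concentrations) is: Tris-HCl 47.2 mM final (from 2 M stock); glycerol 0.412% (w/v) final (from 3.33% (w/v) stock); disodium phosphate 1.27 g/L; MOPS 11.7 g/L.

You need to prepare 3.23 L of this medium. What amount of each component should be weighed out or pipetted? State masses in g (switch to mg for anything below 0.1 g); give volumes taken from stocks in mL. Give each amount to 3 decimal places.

Tris-HCl 76.228 mL; glycerol 399.628 mL; disodium phosphate 4.102 g; MOPS 37.791 g

Working volume: 3.23 L.
Tris-HCl: V = C2·V2/C1 = 47.2 mM × 3230 mL ÷ 2000 mM = 76.228 mL
glycerol: dilute stock: 0.412% ÷ 3.33% × 3230 mL = 399.628 mL
disodium phosphate: 1.27 g/L × 3.23 L = 4.102 g
MOPS: 11.7 g/L × 3.23 L = 37.791 g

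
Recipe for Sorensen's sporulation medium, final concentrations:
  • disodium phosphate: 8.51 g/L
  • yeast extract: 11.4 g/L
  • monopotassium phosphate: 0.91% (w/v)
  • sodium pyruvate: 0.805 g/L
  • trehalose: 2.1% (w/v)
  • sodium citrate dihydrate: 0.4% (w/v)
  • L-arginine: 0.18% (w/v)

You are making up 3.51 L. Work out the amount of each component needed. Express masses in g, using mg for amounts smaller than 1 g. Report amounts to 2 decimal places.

disodium phosphate 29.87 g; yeast extract 40.01 g; monopotassium phosphate 31.94 g; sodium pyruvate 2.83 g; trehalose 73.71 g; sodium citrate dihydrate 14.04 g; L-arginine 6.32 g

Working volume: 3.51 L.
disodium phosphate: 8.51 g/L × 3.51 L = 29.87 g
yeast extract: 11.4 g/L × 3.51 L = 40.01 g
monopotassium phosphate: 0.91% w/v = 9.1 g/L → 9.1 × 3.51 L = 31.94 g
sodium pyruvate: 0.805 g/L × 3.51 L = 2.83 g
trehalose: 2.1 g per 100 mL × 3510 mL ÷ 100 = 73.71 g
sodium citrate dihydrate: 0.4% w/v = 4 g/L → 4 × 3.51 L = 14.04 g
L-arginine: 0.18 g per 100 mL × 3510 mL ÷ 100 = 6.32 g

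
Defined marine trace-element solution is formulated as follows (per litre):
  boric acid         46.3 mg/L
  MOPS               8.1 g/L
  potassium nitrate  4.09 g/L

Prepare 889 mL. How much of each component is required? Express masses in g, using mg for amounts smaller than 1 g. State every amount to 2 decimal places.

boric acid 41.16 mg; MOPS 7.20 g; potassium nitrate 3.64 g

Scale factor relative to 1 L: 0.889.
boric acid: 46.3 mg/L × 0.889 L = 41.16 mg
MOPS: 8.1 g/L × 0.889 L = 7.20 g
potassium nitrate: 4.09 g/L × 0.889 L = 3.64 g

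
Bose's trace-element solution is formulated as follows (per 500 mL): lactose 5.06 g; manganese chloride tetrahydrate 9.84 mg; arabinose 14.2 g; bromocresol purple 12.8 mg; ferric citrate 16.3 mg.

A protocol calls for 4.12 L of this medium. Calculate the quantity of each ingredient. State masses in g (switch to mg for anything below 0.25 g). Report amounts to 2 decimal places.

lactose 41.69 g; manganese chloride tetrahydrate 81.08 mg; arabinose 117.01 g; bromocresol purple 105.47 mg; ferric citrate 134.31 mg

Scale factor = 4120 mL / 500 mL = 8.24.
lactose: 5.06 g × (4120 mL / 500 mL) = 41.69 g
manganese chloride tetrahydrate: 9.84 mg × (4120 mL / 500 mL) = 81.08 mg
arabinose: 14.2 g × (4120 mL / 500 mL) = 117.01 g
bromocresol purple: 12.8 mg × (4120 mL / 500 mL) = 105.47 mg
ferric citrate: 16.3 mg × (4120 mL / 500 mL) = 134.31 mg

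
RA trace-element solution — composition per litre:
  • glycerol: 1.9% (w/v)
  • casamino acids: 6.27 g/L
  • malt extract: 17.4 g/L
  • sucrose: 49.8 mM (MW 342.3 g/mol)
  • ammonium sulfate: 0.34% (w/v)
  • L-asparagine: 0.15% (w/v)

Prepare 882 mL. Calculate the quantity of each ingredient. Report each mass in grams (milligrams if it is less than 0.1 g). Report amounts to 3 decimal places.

Target volume = 882 mL = 0.882 L.
glycerol: 1.9% w/v = 19 g/L → 19 × 0.882 L = 16.758 g
casamino acids: 6.27 g/L × 0.882 L = 5.530 g
malt extract: 17.4 g/L × 0.882 L = 15.347 g
sucrose: 49.8 mmol/L × 342.3 g/mol × 0.882 L ÷ 1000 = 15.035 g
ammonium sulfate: 0.34 g per 100 mL × 882 mL ÷ 100 = 2.999 g
L-asparagine: 0.15 g per 100 mL × 882 mL ÷ 100 = 1.323 g

glycerol 16.758 g; casamino acids 5.530 g; malt extract 15.347 g; sucrose 15.035 g; ammonium sulfate 2.999 g; L-asparagine 1.323 g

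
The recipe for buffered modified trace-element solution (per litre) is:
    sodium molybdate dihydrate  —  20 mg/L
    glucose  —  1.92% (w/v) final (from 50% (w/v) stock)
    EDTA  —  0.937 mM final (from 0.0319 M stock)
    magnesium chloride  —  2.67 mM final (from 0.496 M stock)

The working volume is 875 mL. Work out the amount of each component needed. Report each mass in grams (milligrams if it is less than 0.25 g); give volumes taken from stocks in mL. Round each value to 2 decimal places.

sodium molybdate dihydrate 17.50 mg; glucose 33.60 mL; EDTA 25.70 mL; magnesium chloride 4.71 mL

Scale factor relative to 1 L: 0.875.
sodium molybdate dihydrate: 20 mg/L × 0.875 L = 17.50 mg
glucose: dilute stock: 1.92% ÷ 50% × 875 mL = 33.60 mL
EDTA: C1V1 = C2V2 → 0.937 mM × 875 mL ÷ 31.9 mM = 25.70 mL
magnesium chloride: C1V1 = C2V2 → 2.67 mM × 875 mL ÷ 496 mM = 4.71 mL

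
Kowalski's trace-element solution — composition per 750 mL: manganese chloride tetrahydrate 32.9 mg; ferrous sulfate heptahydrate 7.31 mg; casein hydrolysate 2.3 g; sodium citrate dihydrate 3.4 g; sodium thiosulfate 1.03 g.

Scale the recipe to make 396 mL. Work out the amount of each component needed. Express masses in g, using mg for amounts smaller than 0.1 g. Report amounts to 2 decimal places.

manganese chloride tetrahydrate 17.37 mg; ferrous sulfate heptahydrate 3.86 mg; casein hydrolysate 1.21 g; sodium citrate dihydrate 1.80 g; sodium thiosulfate 0.54 g

Ratio of target to recipe volume: 396 / 750 = 0.528.
manganese chloride tetrahydrate: 32.9 mg × (396 mL / 750 mL) = 17.37 mg
ferrous sulfate heptahydrate: 7.31 mg × (396 mL / 750 mL) = 3.86 mg
casein hydrolysate: 2.3 g × (396 mL / 750 mL) = 1.21 g
sodium citrate dihydrate: 3.4 g × (396 mL / 750 mL) = 1.80 g
sodium thiosulfate: 1.03 g × (396 mL / 750 mL) = 0.54 g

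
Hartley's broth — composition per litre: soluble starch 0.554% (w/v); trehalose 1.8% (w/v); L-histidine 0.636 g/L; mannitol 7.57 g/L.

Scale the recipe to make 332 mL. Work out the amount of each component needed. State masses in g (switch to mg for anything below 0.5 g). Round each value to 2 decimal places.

soluble starch 1.84 g; trehalose 5.98 g; L-histidine 211.15 mg; mannitol 2.51 g

Working volume: 332 mL = 0.332 L.
soluble starch: 0.554 g per 100 mL × 332 mL ÷ 100 = 1.84 g
trehalose: 1.8% w/v = 18 g/L → 18 × 0.332 L = 5.98 g
L-histidine: 0.636 g/L × 0.332 L = 0.211152 g = 211.15 mg
mannitol: 7.57 g/L × 0.332 L = 2.51 g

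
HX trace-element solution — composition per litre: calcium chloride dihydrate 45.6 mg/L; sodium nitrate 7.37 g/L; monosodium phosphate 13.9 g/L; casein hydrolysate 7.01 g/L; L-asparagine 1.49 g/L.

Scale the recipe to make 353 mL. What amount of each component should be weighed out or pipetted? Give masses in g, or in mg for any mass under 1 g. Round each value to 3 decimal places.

calcium chloride dihydrate 16.097 mg; sodium nitrate 2.602 g; monosodium phosphate 4.907 g; casein hydrolysate 2.475 g; L-asparagine 525.970 mg

Working volume: 353 mL = 0.353 L.
calcium chloride dihydrate: 45.6 mg/L × 0.353 L = 16.097 mg
sodium nitrate: 7.37 g/L × 0.353 L = 2.602 g
monosodium phosphate: 13.9 g/L × 0.353 L = 4.907 g
casein hydrolysate: 7.01 g/L × 0.353 L = 2.475 g
L-asparagine: 1.49 g/L × 0.353 L = 0.52597 g = 525.970 mg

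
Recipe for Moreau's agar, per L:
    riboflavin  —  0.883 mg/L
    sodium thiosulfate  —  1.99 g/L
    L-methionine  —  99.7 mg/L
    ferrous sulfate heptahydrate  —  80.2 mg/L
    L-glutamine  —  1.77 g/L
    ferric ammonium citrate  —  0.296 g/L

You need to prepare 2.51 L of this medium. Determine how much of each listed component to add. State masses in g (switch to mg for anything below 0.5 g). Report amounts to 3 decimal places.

riboflavin 2.216 mg; sodium thiosulfate 4.995 g; L-methionine 250.247 mg; ferrous sulfate heptahydrate 201.302 mg; L-glutamine 4.443 g; ferric ammonium citrate 0.743 g

Scale factor relative to 1 L: 2.51.
riboflavin: 0.883 mg/L × 2.51 L = 2.216 mg
sodium thiosulfate: 1.99 g/L × 2.51 L = 4.995 g
L-methionine: 99.7 mg/L × 2.51 L = 250.247 mg
ferrous sulfate heptahydrate: 80.2 mg/L × 2.51 L = 201.302 mg
L-glutamine: 1.77 g/L × 2.51 L = 4.443 g
ferric ammonium citrate: 0.296 g/L × 2.51 L = 0.743 g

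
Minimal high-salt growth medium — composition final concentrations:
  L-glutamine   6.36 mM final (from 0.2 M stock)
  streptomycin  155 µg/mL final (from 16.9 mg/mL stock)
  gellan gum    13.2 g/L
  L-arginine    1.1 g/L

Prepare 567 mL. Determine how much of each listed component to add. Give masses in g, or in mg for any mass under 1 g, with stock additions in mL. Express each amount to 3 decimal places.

Working volume: 567 mL = 0.567 L.
L-glutamine: V = C2·V2/C1 = 6.36 mM × 567 mL ÷ 200 mM = 18.031 mL
streptomycin: dilute stock: 155 µg/mL × 567 mL ÷ 16900 µg/mL = 5.200 mL
gellan gum: 13.2 g/L × 0.567 L = 7.484 g
L-arginine: 1.1 g/L × 0.567 L = 0.6237 g = 623.700 mg

L-glutamine 18.031 mL; streptomycin 5.200 mL; gellan gum 7.484 g; L-arginine 623.700 mg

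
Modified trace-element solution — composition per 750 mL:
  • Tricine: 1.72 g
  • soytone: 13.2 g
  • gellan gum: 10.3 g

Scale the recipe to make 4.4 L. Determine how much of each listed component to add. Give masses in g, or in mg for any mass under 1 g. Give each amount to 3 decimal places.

Ratio of target to recipe volume: 4400 / 750 = 5.86667.
Tricine: 1.72 g × (4400 mL / 750 mL) = 10.091 g
soytone: 13.2 g × (4400 mL / 750 mL) = 77.440 g
gellan gum: 10.3 g × (4400 mL / 750 mL) = 60.427 g

Tricine 10.091 g; soytone 77.440 g; gellan gum 60.427 g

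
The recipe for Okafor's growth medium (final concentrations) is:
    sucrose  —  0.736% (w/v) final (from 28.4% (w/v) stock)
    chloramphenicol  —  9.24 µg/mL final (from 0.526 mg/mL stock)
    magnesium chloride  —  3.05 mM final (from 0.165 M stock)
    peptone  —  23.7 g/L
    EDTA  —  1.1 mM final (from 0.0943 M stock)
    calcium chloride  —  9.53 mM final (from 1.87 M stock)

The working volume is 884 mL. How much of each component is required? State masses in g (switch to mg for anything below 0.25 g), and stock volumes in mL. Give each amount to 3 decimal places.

sucrose 22.909 mL; chloramphenicol 15.529 mL; magnesium chloride 16.341 mL; peptone 20.951 g; EDTA 10.312 mL; calcium chloride 4.505 mL

Target volume = 884 mL = 0.884 L.
sucrose: C1V1 = C2V2 → 0.736% ÷ 28.4% × 884 mL = 22.909 mL
chloramphenicol: C1V1 = C2V2 → 9.24 µg/mL × 884 mL ÷ 526 µg/mL = 15.529 mL
magnesium chloride: dilute stock: 3.05 mM × 884 mL ÷ 165 mM = 16.341 mL
peptone: 23.7 g/L × 0.884 L = 20.951 g
EDTA: dilute stock: 1.1 mM × 884 mL ÷ 94.3 mM = 10.312 mL
calcium chloride: C1V1 = C2V2 → 9.53 mM × 884 mL ÷ 1870 mM = 4.505 mL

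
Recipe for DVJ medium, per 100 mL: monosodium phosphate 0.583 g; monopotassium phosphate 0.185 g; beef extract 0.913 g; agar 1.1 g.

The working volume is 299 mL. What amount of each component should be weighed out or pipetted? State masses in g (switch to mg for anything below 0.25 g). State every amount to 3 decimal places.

monosodium phosphate 1.743 g; monopotassium phosphate 0.553 g; beef extract 2.730 g; agar 3.289 g

Ratio of target to recipe volume: 299 / 100 = 2.99.
monosodium phosphate: 0.583 g × (299 mL / 100 mL) = 1.743 g
monopotassium phosphate: 0.185 g × (299 mL / 100 mL) = 0.553 g
beef extract: 0.913 g × (299 mL / 100 mL) = 2.730 g
agar: 1.1 g × (299 mL / 100 mL) = 3.289 g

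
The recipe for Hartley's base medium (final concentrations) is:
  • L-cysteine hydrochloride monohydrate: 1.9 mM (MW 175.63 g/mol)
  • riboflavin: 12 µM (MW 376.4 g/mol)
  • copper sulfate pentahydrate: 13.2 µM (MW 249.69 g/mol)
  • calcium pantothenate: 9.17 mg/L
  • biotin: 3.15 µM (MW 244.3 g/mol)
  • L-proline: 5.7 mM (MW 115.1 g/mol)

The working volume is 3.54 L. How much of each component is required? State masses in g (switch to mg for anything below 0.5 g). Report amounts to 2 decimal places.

Scale factor relative to 1 L: 3.54.
L-cysteine hydrochloride monohydrate: 1.9 mmol/L × 175.63 g/mol × 3.54 L ÷ 1000 = 1.18 g
riboflavin: 12 µmol/L × 376.4 g/mol × 3.54 L ÷ 1000 = 15.99 mg
copper sulfate pentahydrate: 13.2 µmol/L × 249.69 g/mol × 3.54 L ÷ 1000 = 11.67 mg
calcium pantothenate: 9.17 mg/L × 3.54 L = 32.46 mg
biotin: 3.15 µmol/L × 244.3 g/mol × 3.54 L ÷ 1000 = 2.72 mg
L-proline: 5.7 mmol/L × 115.1 g/mol × 3.54 L ÷ 1000 = 2.32 g

L-cysteine hydrochloride monohydrate 1.18 g; riboflavin 15.99 mg; copper sulfate pentahydrate 11.67 mg; calcium pantothenate 32.46 mg; biotin 2.72 mg; L-proline 2.32 g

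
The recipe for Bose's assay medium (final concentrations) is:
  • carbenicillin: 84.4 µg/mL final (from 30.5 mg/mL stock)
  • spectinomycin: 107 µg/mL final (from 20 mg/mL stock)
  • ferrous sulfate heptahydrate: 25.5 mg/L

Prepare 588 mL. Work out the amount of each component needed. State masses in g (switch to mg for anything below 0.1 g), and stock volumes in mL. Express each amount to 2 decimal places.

carbenicillin 1.63 mL; spectinomycin 3.15 mL; ferrous sulfate heptahydrate 14.99 mg

Target volume = 588 mL = 0.588 L.
carbenicillin: dilute stock: 84.4 µg/mL × 588 mL ÷ 30500 µg/mL = 1.63 mL
spectinomycin: C1V1 = C2V2 → 107 µg/mL × 588 mL ÷ 20000 µg/mL = 3.15 mL
ferrous sulfate heptahydrate: 25.5 mg/L × 0.588 L = 14.99 mg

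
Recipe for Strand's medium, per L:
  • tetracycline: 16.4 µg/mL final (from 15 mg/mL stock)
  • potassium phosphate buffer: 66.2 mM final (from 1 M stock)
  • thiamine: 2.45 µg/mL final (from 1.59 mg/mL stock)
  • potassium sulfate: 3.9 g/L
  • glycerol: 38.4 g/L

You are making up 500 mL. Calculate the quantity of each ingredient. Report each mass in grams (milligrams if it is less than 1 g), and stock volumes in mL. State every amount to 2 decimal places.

Scale factor relative to 1 L: 0.5.
tetracycline: V = C2·V2/C1 = 16.4 µg/mL × 500 mL ÷ 15000 µg/mL = 0.55 mL
potassium phosphate buffer: dilute stock: 66.2 mM × 500 mL ÷ 1000 mM = 33.10 mL
thiamine: V = C2·V2/C1 = 2.45 µg/mL × 500 mL ÷ 1590 µg/mL = 0.77 mL
potassium sulfate: 3.9 g/L × 0.5 L = 1.95 g
glycerol: 38.4 g/L × 0.5 L = 19.20 g

tetracycline 0.55 mL; potassium phosphate buffer 33.10 mL; thiamine 0.77 mL; potassium sulfate 1.95 g; glycerol 19.20 g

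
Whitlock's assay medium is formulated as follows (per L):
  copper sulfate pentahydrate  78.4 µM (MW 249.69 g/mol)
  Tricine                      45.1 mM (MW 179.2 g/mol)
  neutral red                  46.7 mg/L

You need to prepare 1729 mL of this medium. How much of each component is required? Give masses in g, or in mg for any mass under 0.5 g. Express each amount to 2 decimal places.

copper sulfate pentahydrate 33.85 mg; Tricine 13.97 g; neutral red 80.74 mg

Working volume: 1729 mL = 1.729 L.
copper sulfate pentahydrate: 78.4 µmol/L × 249.69 g/mol × 1.729 L ÷ 1000 = 33.85 mg
Tricine: 45.1 mmol/L × 179.2 g/mol × 1.729 L ÷ 1000 = 13.97 g
neutral red: 46.7 mg/L × 1.729 L = 80.74 mg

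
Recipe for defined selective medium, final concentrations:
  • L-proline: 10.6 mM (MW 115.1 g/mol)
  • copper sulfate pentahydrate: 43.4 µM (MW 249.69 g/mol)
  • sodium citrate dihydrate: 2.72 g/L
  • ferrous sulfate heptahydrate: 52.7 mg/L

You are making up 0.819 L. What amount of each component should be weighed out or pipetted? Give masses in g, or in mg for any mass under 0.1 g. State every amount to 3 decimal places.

L-proline 0.999 g; copper sulfate pentahydrate 8.875 mg; sodium citrate dihydrate 2.228 g; ferrous sulfate heptahydrate 43.161 mg

Scale factor relative to 1 L: 0.819.
L-proline: 10.6 mmol/L × 115.1 g/mol × 0.819 L ÷ 1000 = 0.999 g
copper sulfate pentahydrate: 43.4 µmol/L × 249.69 g/mol × 0.819 L ÷ 1000 = 8.875 mg
sodium citrate dihydrate: 2.72 g/L × 0.819 L = 2.228 g
ferrous sulfate heptahydrate: 52.7 mg/L × 0.819 L = 43.161 mg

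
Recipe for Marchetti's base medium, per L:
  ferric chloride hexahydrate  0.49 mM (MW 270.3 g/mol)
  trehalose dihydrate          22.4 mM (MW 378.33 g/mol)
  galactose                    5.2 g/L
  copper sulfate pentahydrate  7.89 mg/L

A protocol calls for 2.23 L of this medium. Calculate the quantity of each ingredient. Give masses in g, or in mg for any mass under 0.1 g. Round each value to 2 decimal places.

ferric chloride hexahydrate 0.30 g; trehalose dihydrate 18.90 g; galactose 11.60 g; copper sulfate pentahydrate 17.59 mg

Working volume: 2.23 L.
ferric chloride hexahydrate: 0.49 mmol/L × 270.3 g/mol × 2.23 L ÷ 1000 = 0.30 g
trehalose dihydrate: 22.4 mmol/L × 378.33 g/mol × 2.23 L ÷ 1000 = 18.90 g
galactose: 5.2 g/L × 2.23 L = 11.60 g
copper sulfate pentahydrate: 7.89 mg/L × 2.23 L = 17.59 mg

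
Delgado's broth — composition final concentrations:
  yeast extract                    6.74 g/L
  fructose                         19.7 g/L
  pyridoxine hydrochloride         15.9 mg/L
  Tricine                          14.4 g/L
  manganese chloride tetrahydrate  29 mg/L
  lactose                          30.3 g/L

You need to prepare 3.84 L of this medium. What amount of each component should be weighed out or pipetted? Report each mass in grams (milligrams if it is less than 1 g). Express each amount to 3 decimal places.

Working volume: 3.84 L.
yeast extract: 6.74 g/L × 3.84 L = 25.882 g
fructose: 19.7 g/L × 3.84 L = 75.648 g
pyridoxine hydrochloride: 15.9 mg/L × 3.84 L = 61.056 mg
Tricine: 14.4 g/L × 3.84 L = 55.296 g
manganese chloride tetrahydrate: 29 mg/L × 3.84 L = 111.360 mg
lactose: 30.3 g/L × 3.84 L = 116.352 g

yeast extract 25.882 g; fructose 75.648 g; pyridoxine hydrochloride 61.056 mg; Tricine 55.296 g; manganese chloride tetrahydrate 111.360 mg; lactose 116.352 g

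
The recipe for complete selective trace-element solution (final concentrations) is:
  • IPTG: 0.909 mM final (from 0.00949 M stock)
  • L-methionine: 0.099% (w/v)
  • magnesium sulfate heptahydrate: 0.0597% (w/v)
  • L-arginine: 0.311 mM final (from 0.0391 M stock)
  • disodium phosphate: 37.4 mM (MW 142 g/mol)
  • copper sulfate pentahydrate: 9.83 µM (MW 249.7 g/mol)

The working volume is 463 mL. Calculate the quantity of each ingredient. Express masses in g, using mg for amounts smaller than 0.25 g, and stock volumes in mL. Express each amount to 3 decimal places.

Target volume = 463 mL = 0.463 L.
IPTG: C1V1 = C2V2 → 0.909 mM × 463 mL ÷ 9.49 mM = 44.348 mL
L-methionine: 0.099% w/v = 0.99 g/L → 0.99 × 0.463 L = 0.458 g
magnesium sulfate heptahydrate: 0.0597 g per 100 mL × 463 mL ÷ 100 = 0.276 g
L-arginine: C1V1 = C2V2 → 0.311 mM × 463 mL ÷ 39.1 mM = 3.683 mL
disodium phosphate: 37.4 mmol/L × 142 g/mol × 0.463 L ÷ 1000 = 2.459 g
copper sulfate pentahydrate: 9.83 µmol/L × 249.7 g/mol × 0.463 L ÷ 1000 = 1.136 mg

IPTG 44.348 mL; L-methionine 0.458 g; magnesium sulfate heptahydrate 0.276 g; L-arginine 3.683 mL; disodium phosphate 2.459 g; copper sulfate pentahydrate 1.136 mg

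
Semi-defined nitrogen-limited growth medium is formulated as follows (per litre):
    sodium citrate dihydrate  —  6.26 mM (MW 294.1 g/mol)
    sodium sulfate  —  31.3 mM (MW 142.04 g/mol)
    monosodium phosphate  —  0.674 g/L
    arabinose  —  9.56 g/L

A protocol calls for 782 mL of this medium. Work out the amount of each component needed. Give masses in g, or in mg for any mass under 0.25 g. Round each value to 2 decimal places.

Working volume: 782 mL = 0.782 L.
sodium citrate dihydrate: 6.26 mmol/L × 294.1 g/mol × 0.782 L ÷ 1000 = 1.44 g
sodium sulfate: 31.3 mmol/L × 142.04 g/mol × 0.782 L ÷ 1000 = 3.48 g
monosodium phosphate: 0.674 g/L × 0.782 L = 0.53 g
arabinose: 9.56 g/L × 0.782 L = 7.48 g

sodium citrate dihydrate 1.44 g; sodium sulfate 3.48 g; monosodium phosphate 0.53 g; arabinose 7.48 g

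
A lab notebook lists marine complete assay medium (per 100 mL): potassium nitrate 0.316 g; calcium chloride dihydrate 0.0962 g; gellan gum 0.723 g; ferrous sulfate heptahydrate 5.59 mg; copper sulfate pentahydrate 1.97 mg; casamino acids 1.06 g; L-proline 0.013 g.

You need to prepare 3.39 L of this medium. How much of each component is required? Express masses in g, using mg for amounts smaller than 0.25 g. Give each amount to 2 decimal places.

potassium nitrate 10.71 g; calcium chloride dihydrate 3.26 g; gellan gum 24.51 g; ferrous sulfate heptahydrate 189.50 mg; copper sulfate pentahydrate 66.78 mg; casamino acids 35.93 g; L-proline 0.44 g

Ratio of target to recipe volume: 3390 / 100 = 33.9.
potassium nitrate: 0.316 g × (3390 mL / 100 mL) = 10.71 g
calcium chloride dihydrate: 0.0962 g × (3390 mL / 100 mL) = 3.26 g
gellan gum: 0.723 g × (3390 mL / 100 mL) = 24.51 g
ferrous sulfate heptahydrate: 5.59 mg × (3390 mL / 100 mL) = 189.50 mg
copper sulfate pentahydrate: 1.97 mg × (3390 mL / 100 mL) = 66.78 mg
casamino acids: 1.06 g × (3390 mL / 100 mL) = 35.93 g
L-proline: 0.013 g × (3390 mL / 100 mL) = 0.44 g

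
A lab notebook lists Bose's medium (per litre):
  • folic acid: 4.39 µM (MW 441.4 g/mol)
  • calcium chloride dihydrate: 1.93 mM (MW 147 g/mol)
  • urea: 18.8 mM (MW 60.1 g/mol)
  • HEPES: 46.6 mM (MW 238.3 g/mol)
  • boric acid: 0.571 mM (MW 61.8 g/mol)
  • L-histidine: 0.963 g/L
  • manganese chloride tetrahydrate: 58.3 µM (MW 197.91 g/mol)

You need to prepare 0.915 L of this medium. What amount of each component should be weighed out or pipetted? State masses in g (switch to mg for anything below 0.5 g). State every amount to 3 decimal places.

Working volume: 0.915 L.
folic acid: 4.39 µmol/L × 441.4 g/mol × 0.915 L ÷ 1000 = 1.773 mg
calcium chloride dihydrate: 1.93 mmol/L × 147 mg/mmol × 0.915 L = 259.595 mg
urea: 18.8 mmol/L × 60.1 g/mol × 0.915 L ÷ 1000 = 1.034 g
HEPES: 46.6 mmol/L × 238.3 g/mol × 0.915 L ÷ 1000 = 10.161 g
boric acid: 0.571 mmol/L × 61.8 mg/mmol × 0.915 L = 32.288 mg
L-histidine: 0.963 g/L × 0.915 L = 0.881 g
manganese chloride tetrahydrate: 58.3 µmol/L × 197.91 g/mol × 0.915 L ÷ 1000 = 10.557 mg

folic acid 1.773 mg; calcium chloride dihydrate 259.595 mg; urea 1.034 g; HEPES 10.161 g; boric acid 32.288 mg; L-histidine 0.881 g; manganese chloride tetrahydrate 10.557 mg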